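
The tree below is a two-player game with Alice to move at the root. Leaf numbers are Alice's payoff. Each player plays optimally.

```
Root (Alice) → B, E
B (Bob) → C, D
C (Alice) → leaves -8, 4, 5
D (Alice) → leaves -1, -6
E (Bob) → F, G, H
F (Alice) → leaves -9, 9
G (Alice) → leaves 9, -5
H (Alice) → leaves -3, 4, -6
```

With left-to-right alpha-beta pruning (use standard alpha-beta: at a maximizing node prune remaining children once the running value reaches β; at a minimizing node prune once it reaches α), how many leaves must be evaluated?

C [α=-∞,β=+∞]: v=5
D [α=-∞,β=5]: v=-1
B [α=-∞,β=+∞]: v=-1
F [α=-1,β=+∞]: v=9
G [α=-1,β=9]: v=9 after child 1 ≥ β → β-cutoff, skip 1
H [α=-1,β=9]: v=4
E [α=-1,β=+∞]: v=4
Root [α=-∞,β=+∞]: v=4
Leaves evaluated: 11 of 12.

11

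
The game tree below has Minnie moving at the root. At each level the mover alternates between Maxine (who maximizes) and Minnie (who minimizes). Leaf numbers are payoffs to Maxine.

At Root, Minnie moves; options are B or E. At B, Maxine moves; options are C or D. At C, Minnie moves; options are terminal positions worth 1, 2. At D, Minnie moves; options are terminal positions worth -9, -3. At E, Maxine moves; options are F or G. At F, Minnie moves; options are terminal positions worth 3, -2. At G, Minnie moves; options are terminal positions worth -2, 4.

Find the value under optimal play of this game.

-2

C (Minnie): min(1, 2) = 1
D (Minnie): min(-9, -3) = -9
B (Maxine): max(1, -9) = 1
F (Minnie): min(3, -2) = -2
G (Minnie): min(-2, 4) = -2
E (Maxine): max(-2, -2) = -2
Root (Minnie): min(1, -2) = -2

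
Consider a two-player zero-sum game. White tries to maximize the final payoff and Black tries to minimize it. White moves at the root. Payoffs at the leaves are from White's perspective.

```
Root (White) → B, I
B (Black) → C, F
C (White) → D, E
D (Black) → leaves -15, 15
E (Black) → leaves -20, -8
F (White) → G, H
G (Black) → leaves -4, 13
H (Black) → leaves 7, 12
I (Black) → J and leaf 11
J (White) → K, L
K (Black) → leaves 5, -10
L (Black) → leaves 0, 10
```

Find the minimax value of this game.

D (Black): min(-15, 15) = -15
E (Black): min(-20, -8) = -20
C (White): max(-15, -20) = -15
G (Black): min(-4, 13) = -4
H (Black): min(7, 12) = 7
F (White): max(-4, 7) = 7
B (Black): min(-15, 7) = -15
K (Black): min(5, -10) = -10
L (Black): min(0, 10) = 0
J (White): max(-10, 0) = 0
I (Black): min(0, 11) = 0
Root (White): max(-15, 0) = 0

0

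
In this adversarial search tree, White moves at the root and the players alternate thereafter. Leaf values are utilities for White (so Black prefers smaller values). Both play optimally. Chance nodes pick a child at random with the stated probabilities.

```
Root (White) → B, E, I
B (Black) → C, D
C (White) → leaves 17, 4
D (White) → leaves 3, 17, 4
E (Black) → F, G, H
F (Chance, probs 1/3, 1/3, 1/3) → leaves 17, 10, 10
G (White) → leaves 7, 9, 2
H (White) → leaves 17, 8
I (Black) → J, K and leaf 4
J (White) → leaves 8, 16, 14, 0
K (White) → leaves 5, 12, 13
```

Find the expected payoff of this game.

C (White): max(17, 4) = 17
D (White): max(3, 17, 4) = 17
B (Black): min(17, 17) = 17
F (Chance): 1/3·17 + 1/3·10 + 1/3·10 = 12.33
G (White): max(7, 9, 2) = 9
H (White): max(17, 8) = 17
E (Black): min(12.33, 9, 17) = 9
J (White): max(8, 16, 14, 0) = 16
K (White): max(5, 12, 13) = 13
I (Black): min(16, 13, 4) = 4
Root (White): max(17, 9, 4) = 17

17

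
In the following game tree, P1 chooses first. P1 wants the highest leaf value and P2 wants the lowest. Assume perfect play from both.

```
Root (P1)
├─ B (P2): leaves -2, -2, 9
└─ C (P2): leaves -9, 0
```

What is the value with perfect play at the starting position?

-2

B (P2): min(-2, -2, 9) = -2
C (P2): min(-9, 0) = -9
Root (P1): max(-2, -9) = -2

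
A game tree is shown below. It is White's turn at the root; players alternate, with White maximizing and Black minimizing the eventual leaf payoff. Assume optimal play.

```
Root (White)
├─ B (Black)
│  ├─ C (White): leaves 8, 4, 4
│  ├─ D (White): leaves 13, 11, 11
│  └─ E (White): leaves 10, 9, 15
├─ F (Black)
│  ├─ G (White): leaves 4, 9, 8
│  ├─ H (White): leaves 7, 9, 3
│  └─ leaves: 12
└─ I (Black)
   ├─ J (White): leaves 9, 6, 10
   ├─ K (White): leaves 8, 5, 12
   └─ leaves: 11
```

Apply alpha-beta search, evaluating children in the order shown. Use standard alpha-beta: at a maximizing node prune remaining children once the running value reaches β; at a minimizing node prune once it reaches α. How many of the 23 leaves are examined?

C [α=-∞,β=+∞]: v=8
D [α=-∞,β=8]: v=13 after child 1 ≥ β → β-cutoff, skip 2
E [α=-∞,β=8]: v=10 after child 1 ≥ β → β-cutoff, skip 2
B [α=-∞,β=+∞]: v=8
G [α=8,β=+∞]: v=9
H [α=8,β=9]: v=9 after child 2 ≥ β → β-cutoff, skip 1
F [α=8,β=+∞]: v=9
J [α=9,β=+∞]: v=10
K [α=9,β=10]: v=12
I [α=9,β=+∞]: v=10
Root [α=-∞,β=+∞]: v=10
Leaves evaluated: 18 of 23.

18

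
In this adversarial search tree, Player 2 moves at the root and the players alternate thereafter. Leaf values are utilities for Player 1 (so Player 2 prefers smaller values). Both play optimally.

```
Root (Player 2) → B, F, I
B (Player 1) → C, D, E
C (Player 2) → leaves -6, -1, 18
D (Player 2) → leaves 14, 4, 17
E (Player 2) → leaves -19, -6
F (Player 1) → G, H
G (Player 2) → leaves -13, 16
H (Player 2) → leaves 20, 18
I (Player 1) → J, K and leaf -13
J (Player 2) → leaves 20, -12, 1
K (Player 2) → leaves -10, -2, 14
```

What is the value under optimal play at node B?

4

C: min(-6, -1, 18) = -6
D: min(14, 4, 17) = 4
E: min(-19, -6) = -19
B: max(-6, 4, -19) = 4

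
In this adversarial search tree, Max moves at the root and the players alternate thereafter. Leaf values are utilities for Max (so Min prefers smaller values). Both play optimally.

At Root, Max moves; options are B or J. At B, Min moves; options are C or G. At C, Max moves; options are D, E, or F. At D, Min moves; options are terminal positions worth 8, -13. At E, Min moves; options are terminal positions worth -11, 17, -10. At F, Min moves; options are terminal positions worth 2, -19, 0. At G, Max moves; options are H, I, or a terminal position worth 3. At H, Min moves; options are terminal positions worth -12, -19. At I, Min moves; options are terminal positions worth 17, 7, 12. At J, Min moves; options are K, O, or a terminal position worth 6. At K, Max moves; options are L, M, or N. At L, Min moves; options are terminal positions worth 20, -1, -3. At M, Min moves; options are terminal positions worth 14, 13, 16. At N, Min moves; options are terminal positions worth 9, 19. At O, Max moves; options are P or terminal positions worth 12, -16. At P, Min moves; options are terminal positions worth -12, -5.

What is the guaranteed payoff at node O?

12

P: min(-12, -5) = -12
O: max(-12, 12, -16) = 12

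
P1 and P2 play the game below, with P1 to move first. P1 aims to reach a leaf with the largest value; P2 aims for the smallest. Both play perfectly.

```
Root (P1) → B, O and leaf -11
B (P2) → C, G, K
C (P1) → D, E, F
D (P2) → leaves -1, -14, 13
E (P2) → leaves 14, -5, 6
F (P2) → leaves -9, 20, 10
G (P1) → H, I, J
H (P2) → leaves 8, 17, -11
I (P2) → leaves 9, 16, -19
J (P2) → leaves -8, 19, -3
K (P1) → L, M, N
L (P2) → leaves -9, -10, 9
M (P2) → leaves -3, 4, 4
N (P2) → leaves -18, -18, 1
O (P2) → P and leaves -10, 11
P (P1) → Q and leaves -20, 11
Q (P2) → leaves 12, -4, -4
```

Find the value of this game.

-8

D (P2): min(-1, -14, 13) = -14
E (P2): min(14, -5, 6) = -5
F (P2): min(-9, 20, 10) = -9
C (P1): max(-14, -5, -9) = -5
H (P2): min(8, 17, -11) = -11
I (P2): min(9, 16, -19) = -19
J (P2): min(-8, 19, -3) = -8
G (P1): max(-11, -19, -8) = -8
L (P2): min(-9, -10, 9) = -10
M (P2): min(-3, 4, 4) = -3
N (P2): min(-18, -18, 1) = -18
K (P1): max(-10, -3, -18) = -3
B (P2): min(-5, -8, -3) = -8
Q (P2): min(12, -4, -4) = -4
P (P1): max(-4, -20, 11) = 11
O (P2): min(11, -10, 11) = -10
Root (P1): max(-8, -10, -11) = -8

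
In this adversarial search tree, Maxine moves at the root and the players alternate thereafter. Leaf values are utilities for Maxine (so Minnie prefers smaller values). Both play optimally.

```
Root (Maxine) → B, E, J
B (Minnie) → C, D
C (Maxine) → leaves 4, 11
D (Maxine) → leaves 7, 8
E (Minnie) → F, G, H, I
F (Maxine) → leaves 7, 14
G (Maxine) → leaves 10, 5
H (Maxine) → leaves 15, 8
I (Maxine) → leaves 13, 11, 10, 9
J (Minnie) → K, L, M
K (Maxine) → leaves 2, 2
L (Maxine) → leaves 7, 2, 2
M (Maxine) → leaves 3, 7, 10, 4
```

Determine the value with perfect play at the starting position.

10

C (Maxine): max(4, 11) = 11
D (Maxine): max(7, 8) = 8
B (Minnie): min(11, 8) = 8
F (Maxine): max(7, 14) = 14
G (Maxine): max(10, 5) = 10
H (Maxine): max(15, 8) = 15
I (Maxine): max(13, 11, 10, 9) = 13
E (Minnie): min(14, 10, 15, 13) = 10
K (Maxine): max(2, 2) = 2
L (Maxine): max(7, 2, 2) = 7
M (Maxine): max(3, 7, 10, 4) = 10
J (Minnie): min(2, 7, 10) = 2
Root (Maxine): max(8, 10, 2) = 10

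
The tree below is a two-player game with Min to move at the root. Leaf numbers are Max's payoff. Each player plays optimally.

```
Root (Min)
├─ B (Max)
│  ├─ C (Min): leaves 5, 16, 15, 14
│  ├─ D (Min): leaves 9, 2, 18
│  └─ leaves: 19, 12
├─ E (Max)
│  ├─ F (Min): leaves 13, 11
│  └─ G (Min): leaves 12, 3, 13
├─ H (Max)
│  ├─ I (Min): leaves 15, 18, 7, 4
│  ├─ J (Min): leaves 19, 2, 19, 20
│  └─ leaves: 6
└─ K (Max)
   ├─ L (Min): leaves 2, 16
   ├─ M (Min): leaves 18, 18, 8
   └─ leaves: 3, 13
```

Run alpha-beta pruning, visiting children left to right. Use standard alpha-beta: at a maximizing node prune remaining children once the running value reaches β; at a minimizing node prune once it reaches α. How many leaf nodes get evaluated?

24

C [α=-∞,β=+∞]: v=5
D [α=5,β=+∞]: v=2 after child 2 ≤ α → α-cutoff, skip 1
B [α=-∞,β=+∞]: v=19
F [α=-∞,β=19]: v=11
G [α=11,β=19]: v=3 after child 2 ≤ α → α-cutoff, skip 1
E [α=-∞,β=19]: v=11
I [α=-∞,β=11]: v=4
J [α=4,β=11]: v=2 after child 2 ≤ α → α-cutoff, skip 2
H [α=-∞,β=11]: v=6
L [α=-∞,β=6]: v=2
M [α=2,β=6]: v=8
K [α=-∞,β=6]: v=8 after child 2 ≥ β → β-cutoff, skip 2
Root [α=-∞,β=+∞]: v=6
Leaves evaluated: 24 of 30.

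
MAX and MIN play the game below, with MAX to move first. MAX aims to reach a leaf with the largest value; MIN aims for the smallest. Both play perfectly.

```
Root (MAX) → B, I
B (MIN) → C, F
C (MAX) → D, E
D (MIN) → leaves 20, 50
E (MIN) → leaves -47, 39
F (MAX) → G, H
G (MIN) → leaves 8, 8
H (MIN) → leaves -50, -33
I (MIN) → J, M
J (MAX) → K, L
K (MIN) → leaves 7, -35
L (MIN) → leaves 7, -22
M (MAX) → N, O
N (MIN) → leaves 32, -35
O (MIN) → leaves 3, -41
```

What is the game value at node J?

K: min(7, -35) = -35
L: min(7, -22) = -22
J: max(-35, -22) = -22

-22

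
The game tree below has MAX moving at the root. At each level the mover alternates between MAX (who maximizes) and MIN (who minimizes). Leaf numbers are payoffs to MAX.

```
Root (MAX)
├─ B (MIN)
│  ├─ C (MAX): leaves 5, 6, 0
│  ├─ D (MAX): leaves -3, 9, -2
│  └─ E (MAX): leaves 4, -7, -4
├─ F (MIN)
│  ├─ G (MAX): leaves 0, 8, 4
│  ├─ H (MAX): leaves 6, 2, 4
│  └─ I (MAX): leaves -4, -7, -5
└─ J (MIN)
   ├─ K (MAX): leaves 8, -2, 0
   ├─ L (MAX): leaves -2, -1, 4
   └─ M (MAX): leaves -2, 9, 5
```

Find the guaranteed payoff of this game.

C (MAX): max(5, 6, 0) = 6
D (MAX): max(-3, 9, -2) = 9
E (MAX): max(4, -7, -4) = 4
B (MIN): min(6, 9, 4) = 4
G (MAX): max(0, 8, 4) = 8
H (MAX): max(6, 2, 4) = 6
I (MAX): max(-4, -7, -5) = -4
F (MIN): min(8, 6, -4) = -4
K (MAX): max(8, -2, 0) = 8
L (MAX): max(-2, -1, 4) = 4
M (MAX): max(-2, 9, 5) = 9
J (MIN): min(8, 4, 9) = 4
Root (MAX): max(4, -4, 4) = 4

4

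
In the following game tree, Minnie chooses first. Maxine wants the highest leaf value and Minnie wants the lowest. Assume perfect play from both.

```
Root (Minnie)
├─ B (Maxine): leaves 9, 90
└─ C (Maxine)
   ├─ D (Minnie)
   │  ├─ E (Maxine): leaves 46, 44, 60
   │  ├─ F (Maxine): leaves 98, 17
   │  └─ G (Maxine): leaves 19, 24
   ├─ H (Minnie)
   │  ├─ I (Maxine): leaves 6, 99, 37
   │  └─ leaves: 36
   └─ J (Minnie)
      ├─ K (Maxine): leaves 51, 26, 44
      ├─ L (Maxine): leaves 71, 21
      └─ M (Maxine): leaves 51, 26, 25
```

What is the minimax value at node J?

51

K: max(51, 26, 44) = 51
L: max(71, 21) = 71
M: max(51, 26, 25) = 51
J: min(51, 71, 51) = 51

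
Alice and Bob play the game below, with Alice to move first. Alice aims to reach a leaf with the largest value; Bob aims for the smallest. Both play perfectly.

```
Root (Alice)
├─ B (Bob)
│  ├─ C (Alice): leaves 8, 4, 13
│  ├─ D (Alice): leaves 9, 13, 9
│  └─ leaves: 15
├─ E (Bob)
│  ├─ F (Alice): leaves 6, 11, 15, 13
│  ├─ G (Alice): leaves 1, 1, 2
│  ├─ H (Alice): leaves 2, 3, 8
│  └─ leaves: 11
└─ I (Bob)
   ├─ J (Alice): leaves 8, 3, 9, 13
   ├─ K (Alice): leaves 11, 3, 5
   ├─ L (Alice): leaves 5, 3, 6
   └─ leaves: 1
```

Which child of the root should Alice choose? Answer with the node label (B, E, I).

C (Alice): max(8, 4, 13) = 13
D (Alice): max(9, 13, 9) = 13
B (Bob): min(13, 13, 15) = 13
F (Alice): max(6, 11, 15, 13) = 15
G (Alice): max(1, 1, 2) = 2
H (Alice): max(2, 3, 8) = 8
E (Bob): min(15, 2, 8, 11) = 2
J (Alice): max(8, 3, 9, 13) = 13
K (Alice): max(11, 3, 5) = 11
L (Alice): max(5, 3, 6) = 6
I (Bob): min(13, 11, 6, 1) = 1
Root (Alice): max(13, 2, 1) = 13
Alice picks the child with the highest value: B (value 13).

B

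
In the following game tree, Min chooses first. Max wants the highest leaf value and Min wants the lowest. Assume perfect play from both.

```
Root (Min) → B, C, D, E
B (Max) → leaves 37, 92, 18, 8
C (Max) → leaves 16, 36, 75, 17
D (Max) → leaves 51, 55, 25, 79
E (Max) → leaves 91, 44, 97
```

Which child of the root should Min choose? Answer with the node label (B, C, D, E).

C

B (Max): max(37, 92, 18, 8) = 92
C (Max): max(16, 36, 75, 17) = 75
D (Max): max(51, 55, 25, 79) = 79
E (Max): max(91, 44, 97) = 97
Root (Min): min(92, 75, 79, 97) = 75
Min picks the child with the lowest value: C (value 75).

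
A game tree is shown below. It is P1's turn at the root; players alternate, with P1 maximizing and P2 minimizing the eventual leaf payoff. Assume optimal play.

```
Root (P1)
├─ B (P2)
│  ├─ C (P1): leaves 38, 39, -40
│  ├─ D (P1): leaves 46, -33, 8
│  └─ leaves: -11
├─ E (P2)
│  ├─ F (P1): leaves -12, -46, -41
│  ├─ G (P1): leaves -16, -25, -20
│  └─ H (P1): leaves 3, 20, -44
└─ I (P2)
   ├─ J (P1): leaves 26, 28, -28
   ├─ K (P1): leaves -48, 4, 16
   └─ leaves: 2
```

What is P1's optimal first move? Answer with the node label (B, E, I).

I

C (P1): max(38, 39, -40) = 39
D (P1): max(46, -33, 8) = 46
B (P2): min(39, 46, -11) = -11
F (P1): max(-12, -46, -41) = -12
G (P1): max(-16, -25, -20) = -16
H (P1): max(3, 20, -44) = 20
E (P2): min(-12, -16, 20) = -16
J (P1): max(26, 28, -28) = 28
K (P1): max(-48, 4, 16) = 16
I (P2): min(28, 16, 2) = 2
Root (P1): max(-11, -16, 2) = 2
P1 picks the child with the highest value: I (value 2).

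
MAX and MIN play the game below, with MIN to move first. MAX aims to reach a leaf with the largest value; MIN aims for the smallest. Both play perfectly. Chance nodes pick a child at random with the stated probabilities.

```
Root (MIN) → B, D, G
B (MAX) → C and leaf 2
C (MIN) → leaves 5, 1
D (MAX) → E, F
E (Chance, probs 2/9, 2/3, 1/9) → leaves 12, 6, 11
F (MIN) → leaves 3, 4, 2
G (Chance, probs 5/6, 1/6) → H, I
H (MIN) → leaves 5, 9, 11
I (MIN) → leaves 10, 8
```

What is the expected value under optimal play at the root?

2

C (MIN): min(5, 1) = 1
B (MAX): max(1, 2) = 2
E (Chance): 2/9·12 + 2/3·6 + 1/9·11 = 7.89
F (MIN): min(3, 4, 2) = 2
D (MAX): max(7.89, 2) = 7.89
H (MIN): min(5, 9, 11) = 5
I (MIN): min(10, 8) = 8
G (Chance): 5/6·5 + 1/6·8 = 5.5
Root (MIN): min(2, 7.89, 5.5) = 2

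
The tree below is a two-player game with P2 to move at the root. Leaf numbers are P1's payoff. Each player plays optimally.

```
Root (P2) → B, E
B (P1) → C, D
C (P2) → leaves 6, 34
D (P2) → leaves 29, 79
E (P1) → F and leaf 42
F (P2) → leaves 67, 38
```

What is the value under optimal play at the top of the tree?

29

C (P2): min(6, 34) = 6
D (P2): min(29, 79) = 29
B (P1): max(6, 29) = 29
F (P2): min(67, 38) = 38
E (P1): max(38, 42) = 42
Root (P2): min(29, 42) = 29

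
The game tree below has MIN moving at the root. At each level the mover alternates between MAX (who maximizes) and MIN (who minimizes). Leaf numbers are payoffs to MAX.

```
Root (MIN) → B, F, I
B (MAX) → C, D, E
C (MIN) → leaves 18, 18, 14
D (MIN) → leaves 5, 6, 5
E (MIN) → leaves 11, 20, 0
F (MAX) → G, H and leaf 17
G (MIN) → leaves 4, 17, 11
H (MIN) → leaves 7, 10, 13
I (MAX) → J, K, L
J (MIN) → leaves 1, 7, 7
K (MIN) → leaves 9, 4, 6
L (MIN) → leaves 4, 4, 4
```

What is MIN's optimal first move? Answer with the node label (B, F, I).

C (MIN): min(18, 18, 14) = 14
D (MIN): min(5, 6, 5) = 5
E (MIN): min(11, 20, 0) = 0
B (MAX): max(14, 5, 0) = 14
G (MIN): min(4, 17, 11) = 4
H (MIN): min(7, 10, 13) = 7
F (MAX): max(4, 7, 17) = 17
J (MIN): min(1, 7, 7) = 1
K (MIN): min(9, 4, 6) = 4
L (MIN): min(4, 4, 4) = 4
I (MAX): max(1, 4, 4) = 4
Root (MIN): min(14, 17, 4) = 4
MIN picks the child with the lowest value: I (value 4).

I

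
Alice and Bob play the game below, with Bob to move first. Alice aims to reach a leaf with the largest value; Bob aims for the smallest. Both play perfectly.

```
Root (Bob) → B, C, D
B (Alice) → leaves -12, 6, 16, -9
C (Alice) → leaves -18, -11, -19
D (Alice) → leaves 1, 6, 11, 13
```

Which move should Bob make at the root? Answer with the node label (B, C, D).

C

B (Alice): max(-12, 6, 16, -9) = 16
C (Alice): max(-18, -11, -19) = -11
D (Alice): max(1, 6, 11, 13) = 13
Root (Bob): min(16, -11, 13) = -11
Bob picks the child with the lowest value: C (value -11).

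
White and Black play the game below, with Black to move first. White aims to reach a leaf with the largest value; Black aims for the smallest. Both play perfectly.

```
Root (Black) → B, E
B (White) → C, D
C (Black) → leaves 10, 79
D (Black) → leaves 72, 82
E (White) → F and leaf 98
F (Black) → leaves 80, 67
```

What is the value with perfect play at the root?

72

C (Black): min(10, 79) = 10
D (Black): min(72, 82) = 72
B (White): max(10, 72) = 72
F (Black): min(80, 67) = 67
E (White): max(67, 98) = 98
Root (Black): min(72, 98) = 72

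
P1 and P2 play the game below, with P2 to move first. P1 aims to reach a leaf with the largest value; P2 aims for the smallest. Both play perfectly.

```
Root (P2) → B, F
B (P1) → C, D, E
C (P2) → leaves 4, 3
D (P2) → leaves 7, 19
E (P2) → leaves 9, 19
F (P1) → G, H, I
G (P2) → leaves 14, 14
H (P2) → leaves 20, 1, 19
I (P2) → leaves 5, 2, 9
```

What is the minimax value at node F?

14

G: min(14, 14) = 14
H: min(20, 1, 19) = 1
I: min(5, 2, 9) = 2
F: max(14, 1, 2) = 14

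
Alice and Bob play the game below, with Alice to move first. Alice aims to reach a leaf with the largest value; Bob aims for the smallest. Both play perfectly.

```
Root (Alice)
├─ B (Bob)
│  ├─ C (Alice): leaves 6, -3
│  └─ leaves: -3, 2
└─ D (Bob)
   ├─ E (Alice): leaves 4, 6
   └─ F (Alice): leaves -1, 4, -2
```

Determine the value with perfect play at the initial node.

4

C (Alice): max(6, -3) = 6
B (Bob): min(6, -3, 2) = -3
E (Alice): max(4, 6) = 6
F (Alice): max(-1, 4, -2) = 4
D (Bob): min(6, 4) = 4
Root (Alice): max(-3, 4) = 4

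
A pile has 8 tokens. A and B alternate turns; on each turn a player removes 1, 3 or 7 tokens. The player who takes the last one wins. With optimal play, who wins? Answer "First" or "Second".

Second

W/L table (W = player to move can force a win):
i:   0  1  2  3  4  5  6  7  8
     L  W  L  W  L  W  L  W  L
Position 8 is L, so the second player wins.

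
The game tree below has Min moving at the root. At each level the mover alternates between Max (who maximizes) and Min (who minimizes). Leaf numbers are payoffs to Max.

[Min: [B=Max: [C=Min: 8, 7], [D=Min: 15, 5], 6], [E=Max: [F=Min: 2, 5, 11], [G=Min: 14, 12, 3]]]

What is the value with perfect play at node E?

3

F: min(2, 5, 11) = 2
G: min(14, 12, 3) = 3
E: max(2, 3) = 3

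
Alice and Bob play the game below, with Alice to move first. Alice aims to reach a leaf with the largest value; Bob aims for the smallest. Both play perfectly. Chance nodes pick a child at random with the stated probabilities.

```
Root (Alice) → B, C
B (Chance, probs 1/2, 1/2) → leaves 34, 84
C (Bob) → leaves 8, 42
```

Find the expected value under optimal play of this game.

59

B (Chance): 1/2·34 + 1/2·84 = 59
C (Bob): min(8, 42) = 8
Root (Alice): max(59, 8) = 59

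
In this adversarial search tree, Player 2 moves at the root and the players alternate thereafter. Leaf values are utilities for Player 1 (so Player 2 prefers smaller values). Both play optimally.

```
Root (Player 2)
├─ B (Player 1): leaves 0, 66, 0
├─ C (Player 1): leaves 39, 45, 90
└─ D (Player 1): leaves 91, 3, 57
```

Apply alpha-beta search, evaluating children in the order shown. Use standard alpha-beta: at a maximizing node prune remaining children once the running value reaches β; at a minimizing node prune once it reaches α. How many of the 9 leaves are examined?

B [α=-∞,β=+∞]: v=66
C [α=-∞,β=66]: v=90
D [α=-∞,β=66]: v=91 after child 1 ≥ β → β-cutoff, skip 2
Root [α=-∞,β=+∞]: v=66
Leaves evaluated: 7 of 9.

7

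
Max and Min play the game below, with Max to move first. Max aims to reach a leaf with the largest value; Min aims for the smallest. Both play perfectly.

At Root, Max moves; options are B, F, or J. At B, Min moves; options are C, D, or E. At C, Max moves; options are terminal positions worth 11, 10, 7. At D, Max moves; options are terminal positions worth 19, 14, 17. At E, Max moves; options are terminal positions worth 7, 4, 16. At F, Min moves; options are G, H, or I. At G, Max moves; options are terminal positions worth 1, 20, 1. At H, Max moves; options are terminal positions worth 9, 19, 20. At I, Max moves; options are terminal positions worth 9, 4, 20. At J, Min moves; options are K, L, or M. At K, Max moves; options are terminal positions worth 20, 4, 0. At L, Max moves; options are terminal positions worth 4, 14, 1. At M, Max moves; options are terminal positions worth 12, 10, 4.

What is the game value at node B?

C: max(11, 10, 7) = 11
D: max(19, 14, 17) = 19
E: max(7, 4, 16) = 16
B: min(11, 19, 16) = 11

11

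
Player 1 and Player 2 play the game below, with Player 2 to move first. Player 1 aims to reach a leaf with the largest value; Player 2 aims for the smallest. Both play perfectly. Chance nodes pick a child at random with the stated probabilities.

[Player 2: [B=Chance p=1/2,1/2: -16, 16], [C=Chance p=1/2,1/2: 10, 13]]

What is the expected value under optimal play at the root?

B (Chance): 1/2·-16 + 1/2·16 = 0
C (Chance): 1/2·10 + 1/2·13 = 11.5
Root (Player 2): min(0, 11.5) = 0

0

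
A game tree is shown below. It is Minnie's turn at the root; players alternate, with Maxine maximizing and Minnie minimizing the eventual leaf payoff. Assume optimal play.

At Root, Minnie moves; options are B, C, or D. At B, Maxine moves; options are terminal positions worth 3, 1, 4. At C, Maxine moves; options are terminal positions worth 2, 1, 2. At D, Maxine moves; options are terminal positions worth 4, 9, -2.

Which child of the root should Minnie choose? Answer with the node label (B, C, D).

C

B (Maxine): max(3, 1, 4) = 4
C (Maxine): max(2, 1, 2) = 2
D (Maxine): max(4, 9, -2) = 9
Root (Minnie): min(4, 2, 9) = 2
Minnie picks the child with the lowest value: C (value 2).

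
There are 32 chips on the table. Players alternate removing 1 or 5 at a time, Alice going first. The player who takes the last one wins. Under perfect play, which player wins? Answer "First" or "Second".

W/L table (W = player to move can force a win):
i:   0  1  2  3  4  5  6  7  8  9 10 11 12 13 14 15 16 17 18 19 20 21 22 23 24 25 26 27 28 29 30 31 32
     L  W  L  W  L  W  L  W  L  W  L  W  L  W  L  W  L  W  L  W  L  W  L  W  L  W  L  W  L  W  L  W  L
Position 32 is L, so the second player wins.

Second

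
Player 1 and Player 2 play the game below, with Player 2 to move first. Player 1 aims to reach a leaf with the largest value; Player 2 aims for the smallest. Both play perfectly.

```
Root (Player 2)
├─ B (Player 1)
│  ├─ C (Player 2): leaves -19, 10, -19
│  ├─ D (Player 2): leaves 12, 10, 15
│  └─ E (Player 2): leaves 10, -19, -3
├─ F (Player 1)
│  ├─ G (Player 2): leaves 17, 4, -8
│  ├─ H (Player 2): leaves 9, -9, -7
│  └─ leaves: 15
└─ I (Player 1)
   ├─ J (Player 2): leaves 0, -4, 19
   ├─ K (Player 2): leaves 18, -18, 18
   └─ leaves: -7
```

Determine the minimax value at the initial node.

-4

C (Player 2): min(-19, 10, -19) = -19
D (Player 2): min(12, 10, 15) = 10
E (Player 2): min(10, -19, -3) = -19
B (Player 1): max(-19, 10, -19) = 10
G (Player 2): min(17, 4, -8) = -8
H (Player 2): min(9, -9, -7) = -9
F (Player 1): max(-8, -9, 15) = 15
J (Player 2): min(0, -4, 19) = -4
K (Player 2): min(18, -18, 18) = -18
I (Player 1): max(-4, -18, -7) = -4
Root (Player 2): min(10, 15, -4) = -4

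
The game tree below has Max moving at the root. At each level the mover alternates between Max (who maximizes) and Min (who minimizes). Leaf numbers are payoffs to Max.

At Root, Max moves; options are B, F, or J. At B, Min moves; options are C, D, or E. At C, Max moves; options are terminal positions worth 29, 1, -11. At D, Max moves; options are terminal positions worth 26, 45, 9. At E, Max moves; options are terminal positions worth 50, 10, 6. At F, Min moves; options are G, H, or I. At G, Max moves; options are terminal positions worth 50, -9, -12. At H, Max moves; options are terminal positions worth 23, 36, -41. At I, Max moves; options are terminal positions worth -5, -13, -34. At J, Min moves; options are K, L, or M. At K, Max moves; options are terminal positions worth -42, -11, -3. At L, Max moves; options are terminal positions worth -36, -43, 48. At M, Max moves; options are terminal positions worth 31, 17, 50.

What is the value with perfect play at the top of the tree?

29

C (Max): max(29, 1, -11) = 29
D (Max): max(26, 45, 9) = 45
E (Max): max(50, 10, 6) = 50
B (Min): min(29, 45, 50) = 29
G (Max): max(50, -9, -12) = 50
H (Max): max(23, 36, -41) = 36
I (Max): max(-5, -13, -34) = -5
F (Min): min(50, 36, -5) = -5
K (Max): max(-42, -11, -3) = -3
L (Max): max(-36, -43, 48) = 48
M (Max): max(31, 17, 50) = 50
J (Min): min(-3, 48, 50) = -3
Root (Max): max(29, -5, -3) = 29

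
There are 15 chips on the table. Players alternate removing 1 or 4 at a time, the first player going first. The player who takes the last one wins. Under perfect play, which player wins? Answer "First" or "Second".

i:   0  1  2  3  4  5  6  7  8  9 10 11 12 13 14 15
     L  W  L  W  W  L  W  L  W  W  L  W  L  W  W  L
Position 15 is L, so the second player wins.

Second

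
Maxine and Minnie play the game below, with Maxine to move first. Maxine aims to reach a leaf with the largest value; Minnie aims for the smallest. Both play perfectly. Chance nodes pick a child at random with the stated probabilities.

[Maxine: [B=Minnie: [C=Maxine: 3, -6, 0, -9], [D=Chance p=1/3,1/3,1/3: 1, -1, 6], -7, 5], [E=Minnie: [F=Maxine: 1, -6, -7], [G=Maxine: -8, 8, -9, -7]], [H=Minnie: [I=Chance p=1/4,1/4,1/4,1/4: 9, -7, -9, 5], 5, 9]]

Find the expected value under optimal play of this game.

1

C (Maxine): max(3, -6, 0, -9) = 3
D (Chance): 1/3·1 + 1/3·-1 + 1/3·6 = 2
B (Minnie): min(3, 2, -7, 5) = -7
F (Maxine): max(1, -6, -7) = 1
G (Maxine): max(-8, 8, -9, -7) = 8
E (Minnie): min(1, 8) = 1
I (Chance): 1/4·9 + 1/4·-7 + 1/4·-9 + 1/4·5 = -0.5
H (Minnie): min(-0.5, 5, 9) = -0.5
Root (Maxine): max(-7, 1, -0.5) = 1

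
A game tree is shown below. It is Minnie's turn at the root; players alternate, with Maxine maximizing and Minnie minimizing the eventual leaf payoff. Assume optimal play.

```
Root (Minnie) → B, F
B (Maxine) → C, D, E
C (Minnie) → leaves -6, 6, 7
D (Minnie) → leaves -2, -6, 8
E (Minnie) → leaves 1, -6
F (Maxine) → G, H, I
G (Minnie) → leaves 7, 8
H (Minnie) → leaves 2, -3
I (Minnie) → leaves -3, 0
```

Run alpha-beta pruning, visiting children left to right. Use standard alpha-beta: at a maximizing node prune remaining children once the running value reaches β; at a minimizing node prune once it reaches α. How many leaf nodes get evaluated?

9

C [α=-∞,β=+∞]: v=-6
D [α=-6,β=+∞]: v=-6 after child 2 ≤ α → α-cutoff, skip 1
E [α=-6,β=+∞]: v=-6
B [α=-∞,β=+∞]: v=-6
G [α=-∞,β=-6]: v=7
F [α=-∞,β=-6]: v=7 after child 1 ≥ β → β-cutoff, skip 2
Root [α=-∞,β=+∞]: v=-6
Leaves evaluated: 9 of 14.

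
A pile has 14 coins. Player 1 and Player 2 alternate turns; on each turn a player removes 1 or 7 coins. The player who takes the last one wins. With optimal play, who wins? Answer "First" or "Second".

Second

Positions where the player to move wins (W) vs loses (L):
i:   0  1  2  3  4  5  6  7  8  9 10 11 12 13 14
     L  W  L  W  L  W  L  W  L  W  L  W  L  W  L
Position 14 is L, so the second player wins.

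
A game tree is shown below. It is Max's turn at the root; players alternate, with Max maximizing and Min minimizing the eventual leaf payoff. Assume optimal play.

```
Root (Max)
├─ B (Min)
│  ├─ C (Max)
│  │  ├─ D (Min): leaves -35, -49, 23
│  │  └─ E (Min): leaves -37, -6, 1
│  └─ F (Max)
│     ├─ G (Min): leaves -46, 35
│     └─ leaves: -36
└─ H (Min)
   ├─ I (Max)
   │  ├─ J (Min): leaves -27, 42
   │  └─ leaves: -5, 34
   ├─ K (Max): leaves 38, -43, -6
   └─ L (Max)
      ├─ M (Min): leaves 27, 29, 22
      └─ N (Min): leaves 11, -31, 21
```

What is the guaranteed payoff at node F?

G: min(-46, 35) = -46
F: max(-46, -36) = -36

-36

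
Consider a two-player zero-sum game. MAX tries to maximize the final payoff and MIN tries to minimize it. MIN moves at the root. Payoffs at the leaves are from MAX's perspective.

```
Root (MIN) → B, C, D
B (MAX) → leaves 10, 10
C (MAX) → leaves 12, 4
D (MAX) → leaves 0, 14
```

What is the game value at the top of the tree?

B (MAX): max(10, 10) = 10
C (MAX): max(12, 4) = 12
D (MAX): max(0, 14) = 14
Root (MIN): min(10, 12, 14) = 10

10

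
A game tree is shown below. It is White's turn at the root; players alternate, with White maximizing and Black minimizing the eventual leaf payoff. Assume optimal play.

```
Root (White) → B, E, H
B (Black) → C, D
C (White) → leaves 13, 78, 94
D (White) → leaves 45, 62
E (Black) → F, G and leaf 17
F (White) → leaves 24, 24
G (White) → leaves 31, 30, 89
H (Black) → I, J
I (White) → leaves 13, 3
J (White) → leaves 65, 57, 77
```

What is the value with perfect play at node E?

F: max(24, 24) = 24
G: max(31, 30, 89) = 89
E: min(24, 89, 17) = 17

17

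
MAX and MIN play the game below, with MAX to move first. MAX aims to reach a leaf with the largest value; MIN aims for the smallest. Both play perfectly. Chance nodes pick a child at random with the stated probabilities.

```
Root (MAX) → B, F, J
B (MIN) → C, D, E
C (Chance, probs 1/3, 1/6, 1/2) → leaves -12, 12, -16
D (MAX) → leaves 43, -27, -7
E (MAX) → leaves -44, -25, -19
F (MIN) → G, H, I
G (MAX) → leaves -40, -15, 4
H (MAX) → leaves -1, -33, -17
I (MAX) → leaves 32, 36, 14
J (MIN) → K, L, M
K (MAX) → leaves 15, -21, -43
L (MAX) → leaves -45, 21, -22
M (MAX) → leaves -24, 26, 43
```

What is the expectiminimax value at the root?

C (Chance): 1/3·-12 + 1/6·12 + 1/2·-16 = -10
D (MAX): max(43, -27, -7) = 43
E (MAX): max(-44, -25, -19) = -19
B (MIN): min(-10, 43, -19) = -19
G (MAX): max(-40, -15, 4) = 4
H (MAX): max(-1, -33, -17) = -1
I (MAX): max(32, 36, 14) = 36
F (MIN): min(4, -1, 36) = -1
K (MAX): max(15, -21, -43) = 15
L (MAX): max(-45, 21, -22) = 21
M (MAX): max(-24, 26, 43) = 43
J (MIN): min(15, 21, 43) = 15
Root (MAX): max(-19, -1, 15) = 15

15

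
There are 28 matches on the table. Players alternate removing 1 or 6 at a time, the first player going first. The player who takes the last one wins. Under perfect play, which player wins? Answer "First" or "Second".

Second

Positions where the player to move wins (W) vs loses (L):
i:   0  1  2  3  4  5  6  7  8  9 10 11 12 13 14 15 16 17 18 19 20 21 22 23 24 25 26 27 28
     L  W  L  W  L  W  W  L  W  L  W  L  W  W  L  W  L  W  L  W  W  L  W  L  W  L  W  W  L
Position 28 is L, so the second player wins.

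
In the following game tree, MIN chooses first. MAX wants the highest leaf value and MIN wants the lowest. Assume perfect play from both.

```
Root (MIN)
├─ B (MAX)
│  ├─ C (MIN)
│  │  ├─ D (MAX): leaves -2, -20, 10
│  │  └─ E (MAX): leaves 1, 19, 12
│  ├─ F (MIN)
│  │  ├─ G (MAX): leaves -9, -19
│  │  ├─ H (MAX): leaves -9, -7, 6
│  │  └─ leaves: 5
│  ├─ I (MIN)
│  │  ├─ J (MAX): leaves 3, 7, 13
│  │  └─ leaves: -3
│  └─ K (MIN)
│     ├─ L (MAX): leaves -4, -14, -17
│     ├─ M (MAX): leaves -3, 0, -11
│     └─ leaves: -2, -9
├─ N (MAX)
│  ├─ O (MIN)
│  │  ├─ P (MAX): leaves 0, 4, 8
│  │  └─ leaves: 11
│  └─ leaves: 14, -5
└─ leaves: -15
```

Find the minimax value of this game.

D (MAX): max(-2, -20, 10) = 10
E (MAX): max(1, 19, 12) = 19
C (MIN): min(10, 19) = 10
G (MAX): max(-9, -19) = -9
H (MAX): max(-9, -7, 6) = 6
F (MIN): min(-9, 6, 5) = -9
J (MAX): max(3, 7, 13) = 13
I (MIN): min(13, -3) = -3
L (MAX): max(-4, -14, -17) = -4
M (MAX): max(-3, 0, -11) = 0
K (MIN): min(-4, 0, -2, -9) = -9
B (MAX): max(10, -9, -3, -9) = 10
P (MAX): max(0, 4, 8) = 8
O (MIN): min(8, 11) = 8
N (MAX): max(8, 14, -5) = 14
Root (MIN): min(10, 14, -15) = -15

-15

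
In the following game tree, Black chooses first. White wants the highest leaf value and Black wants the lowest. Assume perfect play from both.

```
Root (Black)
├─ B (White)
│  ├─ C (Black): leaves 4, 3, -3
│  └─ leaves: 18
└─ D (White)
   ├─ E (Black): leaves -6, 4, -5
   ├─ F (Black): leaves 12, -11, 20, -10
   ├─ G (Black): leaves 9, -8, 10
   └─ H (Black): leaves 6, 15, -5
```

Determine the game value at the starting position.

C (Black): min(4, 3, -3) = -3
B (White): max(-3, 18) = 18
E (Black): min(-6, 4, -5) = -6
F (Black): min(12, -11, 20, -10) = -11
G (Black): min(9, -8, 10) = -8
H (Black): min(6, 15, -5) = -5
D (White): max(-6, -11, -8, -5) = -5
Root (Black): min(18, -5) = -5

-5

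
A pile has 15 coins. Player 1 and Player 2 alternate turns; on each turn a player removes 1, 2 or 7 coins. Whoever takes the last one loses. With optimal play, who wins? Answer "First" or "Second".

Compute winning (W) and losing (L) positions by backward induction:
i:   0  1  2  3  4  5  6  7  8  9 10 11 12 13 14 15
     W  L  W  W  L  W  W  L  W  W  L  W  W  L  W  W
Position 15 is W, so the first player wins.

First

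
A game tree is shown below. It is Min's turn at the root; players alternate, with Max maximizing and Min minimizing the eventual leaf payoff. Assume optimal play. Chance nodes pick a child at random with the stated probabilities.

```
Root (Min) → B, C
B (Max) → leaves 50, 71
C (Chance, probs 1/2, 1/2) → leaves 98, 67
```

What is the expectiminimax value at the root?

B (Max): max(50, 71) = 71
C (Chance): 1/2·98 + 1/2·67 = 82.5
Root (Min): min(71, 82.5) = 71

71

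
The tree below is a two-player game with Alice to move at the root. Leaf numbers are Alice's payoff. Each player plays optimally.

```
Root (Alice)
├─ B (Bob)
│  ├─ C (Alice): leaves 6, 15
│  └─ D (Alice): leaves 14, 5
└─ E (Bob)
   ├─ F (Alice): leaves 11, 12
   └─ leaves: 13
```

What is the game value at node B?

C: max(6, 15) = 15
D: max(14, 5) = 14
B: min(15, 14) = 14

14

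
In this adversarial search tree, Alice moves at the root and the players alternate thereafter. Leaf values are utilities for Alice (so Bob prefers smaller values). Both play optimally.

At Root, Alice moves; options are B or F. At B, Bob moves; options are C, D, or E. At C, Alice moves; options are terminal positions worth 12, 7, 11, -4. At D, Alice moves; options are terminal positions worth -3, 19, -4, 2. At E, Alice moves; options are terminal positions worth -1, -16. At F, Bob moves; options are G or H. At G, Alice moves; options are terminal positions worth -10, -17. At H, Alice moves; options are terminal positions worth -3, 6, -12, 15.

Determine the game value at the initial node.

-1

C (Alice): max(12, 7, 11, -4) = 12
D (Alice): max(-3, 19, -4, 2) = 19
E (Alice): max(-1, -16) = -1
B (Bob): min(12, 19, -1) = -1
G (Alice): max(-10, -17) = -10
H (Alice): max(-3, 6, -12, 15) = 15
F (Bob): min(-10, 15) = -10
Root (Alice): max(-1, -10) = -1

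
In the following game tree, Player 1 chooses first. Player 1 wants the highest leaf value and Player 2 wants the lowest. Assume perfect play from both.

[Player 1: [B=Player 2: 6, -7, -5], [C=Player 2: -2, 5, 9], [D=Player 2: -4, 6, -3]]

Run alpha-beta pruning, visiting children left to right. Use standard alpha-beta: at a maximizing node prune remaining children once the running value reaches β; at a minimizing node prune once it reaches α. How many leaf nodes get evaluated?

B [α=-∞,β=+∞]: v=-7
C [α=-7,β=+∞]: v=-2
D [α=-2,β=+∞]: v=-4 after child 1 ≤ α → α-cutoff, skip 2
Root [α=-∞,β=+∞]: v=-2
Leaves evaluated: 7 of 9.

7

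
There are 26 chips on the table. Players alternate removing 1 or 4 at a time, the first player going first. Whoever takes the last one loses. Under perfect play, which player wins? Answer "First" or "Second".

Second

Positions where the player to move wins (W) vs loses (L):
i:   0  1  2  3  4  5  6  7  8  9 10 11 12 13 14 15 16 17 18 19 20 21 22 23 24 25 26
     W  L  W  L  W  W  L  W  L  W  W  L  W  L  W  W  L  W  L  W  W  L  W  L  W  W  L
Position 26 is L, so the second player wins.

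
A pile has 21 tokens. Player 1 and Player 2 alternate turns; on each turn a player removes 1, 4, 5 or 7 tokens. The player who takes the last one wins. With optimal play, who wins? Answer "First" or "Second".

W/L table (W = player to move can force a win):
i:   0  1  2  3  4  5  6  7  8  9 10 11 12 13 14 15 16 17 18 19 20 21
     L  W  L  W  W  W  W  W  L  W  L  W  W  W  W  W  L  W  L  W  W  W
Position 21 is W, so the first player wins.

First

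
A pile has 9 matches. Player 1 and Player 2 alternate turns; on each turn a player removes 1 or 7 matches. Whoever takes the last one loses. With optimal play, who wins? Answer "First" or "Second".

Second

i:   0  1  2  3  4  5  6  7  8  9
     W  L  W  L  W  L  W  L  W  L
Position 9 is L, so the second player wins.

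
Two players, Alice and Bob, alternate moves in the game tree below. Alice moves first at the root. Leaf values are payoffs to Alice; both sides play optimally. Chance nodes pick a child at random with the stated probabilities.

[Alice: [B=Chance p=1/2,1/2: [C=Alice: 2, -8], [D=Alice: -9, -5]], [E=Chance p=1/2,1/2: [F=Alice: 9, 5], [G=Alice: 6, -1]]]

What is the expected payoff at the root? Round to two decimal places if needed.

7.5

C (Alice): max(2, -8) = 2
D (Alice): max(-9, -5) = -5
B (Chance): 1/2·2 + 1/2·-5 = -1.5
F (Alice): max(9, 5) = 9
G (Alice): max(6, -1) = 6
E (Chance): 1/2·9 + 1/2·6 = 7.5
Root (Alice): max(-1.5, 7.5) = 7.5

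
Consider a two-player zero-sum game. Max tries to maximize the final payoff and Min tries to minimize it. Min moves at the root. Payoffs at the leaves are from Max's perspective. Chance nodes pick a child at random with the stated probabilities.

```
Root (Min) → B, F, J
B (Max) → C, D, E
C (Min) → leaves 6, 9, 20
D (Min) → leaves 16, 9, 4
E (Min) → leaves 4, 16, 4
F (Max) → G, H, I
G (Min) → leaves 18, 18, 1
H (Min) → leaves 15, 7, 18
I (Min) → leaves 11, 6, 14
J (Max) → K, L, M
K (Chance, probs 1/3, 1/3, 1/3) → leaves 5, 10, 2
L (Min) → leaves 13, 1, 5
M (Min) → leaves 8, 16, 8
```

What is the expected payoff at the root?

C (Min): min(6, 9, 20) = 6
D (Min): min(16, 9, 4) = 4
E (Min): min(4, 16, 4) = 4
B (Max): max(6, 4, 4) = 6
G (Min): min(18, 18, 1) = 1
H (Min): min(15, 7, 18) = 7
I (Min): min(11, 6, 14) = 6
F (Max): max(1, 7, 6) = 7
K (Chance): 1/3·5 + 1/3·10 + 1/3·2 = 5.67
L (Min): min(13, 1, 5) = 1
M (Min): min(8, 16, 8) = 8
J (Max): max(5.67, 1, 8) = 8
Root (Min): min(6, 7, 8) = 6

6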